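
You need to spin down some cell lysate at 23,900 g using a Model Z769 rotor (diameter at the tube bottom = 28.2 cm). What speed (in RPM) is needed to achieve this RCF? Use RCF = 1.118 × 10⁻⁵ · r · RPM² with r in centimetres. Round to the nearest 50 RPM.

r = 28.2 / 2 = 14.1 cm
23,900 = 1.118 × 10⁻⁵ × 14.1 × N²
N² = 23,900 / (15.7638 × 10⁻⁵) = 151,613,190
N ≈ √151,613,190 ≈ 12,313.1

N ≈ 12300 RPM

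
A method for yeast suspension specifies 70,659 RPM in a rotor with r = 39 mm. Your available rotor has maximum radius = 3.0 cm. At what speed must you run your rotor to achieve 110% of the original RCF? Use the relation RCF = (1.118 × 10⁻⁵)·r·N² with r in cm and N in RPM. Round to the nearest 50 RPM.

≈ 84500 RPM

Original rotor: r = 39 mm = 3.9 cm
RCF = 1.118 × 10⁻⁵ × r × N²
RCF_original = 1.118 × 10⁻⁵ × 3.9 × (70659)² = 1.118 × 10⁻⁵ × 3.9 × 4,992,694,281 ≈ 217,691.5 × g
Target RCF = 1.1 × 217,691.5 ≈ 239,460.7 × g
239,460.7 = 1.118 × 10⁻⁵ × 3 × N²
N² = 239,460.7 / (3.354 × 10⁻⁵) = 7,139,555,754
N ≈ √7,139,555,754 ≈ 84,495.9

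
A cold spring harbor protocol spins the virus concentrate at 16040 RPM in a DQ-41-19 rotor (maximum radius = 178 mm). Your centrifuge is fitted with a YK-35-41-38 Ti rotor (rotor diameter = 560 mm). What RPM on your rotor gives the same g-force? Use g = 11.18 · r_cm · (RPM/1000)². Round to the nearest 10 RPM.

≈ 12790 RPM

Original rotor: r = 178 mm = 17.8 cm
RCF_original = 11.18 × 17.8 × (16.04)² = 11.18 × 17.8 × 257.2816 ≈ 51,200.1 × g
Your rotor: r = 560 mm / 2 = 280 mm = 28 cm
51,200.1 = 11.18 × 28 × (N/1000)²
(N/1000)² = 51,200.1 / 313.04 = 163.5577
N = 1000 × √163.5577 ≈ 12,789.0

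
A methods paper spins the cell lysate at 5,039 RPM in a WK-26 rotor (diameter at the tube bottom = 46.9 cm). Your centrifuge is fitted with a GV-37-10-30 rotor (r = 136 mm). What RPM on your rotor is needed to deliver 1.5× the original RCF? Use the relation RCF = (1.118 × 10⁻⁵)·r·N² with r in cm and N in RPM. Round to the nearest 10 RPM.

8100 RPM

Original rotor: r = 46.9 / 2 = 23.45 cm
RCF = 1.118 × 10⁻⁵ × r × N²
RCF_original = 1.118 × 10⁻⁵ × 23.45 × (5039)² = 1.118 × 10⁻⁵ × 23.45 × 25,391,521 ≈ 6,656.9 × g
Target RCF = 1.5 × 6,656.9 ≈ 9,985.3 × g
Your rotor: r = 136 mm = 13.6 cm
9,985.3 = 1.118 × 10⁻⁵ × 13.6 × N²
N² = 9,985.3 / (15.2048 × 10⁻⁵) = 65,672,025
N ≈ √65,672,025 ≈ 8,103.8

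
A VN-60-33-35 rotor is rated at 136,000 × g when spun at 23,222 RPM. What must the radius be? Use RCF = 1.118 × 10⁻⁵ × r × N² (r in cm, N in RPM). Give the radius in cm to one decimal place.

136000 = 1.118 × 10⁻⁵ × r × (23222)²
r = 136000 / (1.118 × 10⁻⁵ × 539,261,284) = 136000 / 6028.941 ≈ 22.558 cm

22.6 cm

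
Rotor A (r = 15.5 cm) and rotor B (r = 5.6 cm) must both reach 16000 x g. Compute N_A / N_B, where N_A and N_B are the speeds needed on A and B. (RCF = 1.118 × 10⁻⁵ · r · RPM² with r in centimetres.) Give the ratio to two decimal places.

0.60

At fixed RCF, N ∝ 1/√r, so N_A/N_B = √(r_B/r_A) = √(5.6/15.5) = √0.361290 = 0.6011.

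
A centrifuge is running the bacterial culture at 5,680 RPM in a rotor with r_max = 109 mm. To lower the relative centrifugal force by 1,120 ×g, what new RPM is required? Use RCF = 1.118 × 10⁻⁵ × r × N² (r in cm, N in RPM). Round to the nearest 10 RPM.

4800 RPM

r = 109 mm = 10.9 cm
Current RCF = 1.118 × 10⁻⁵ × 10.9 × (5680)² = 1.118 × 10⁻⁵ × 10.9 × 32,262,400 ≈ 3,931.6 × g
Target RCF = 3,931.6 − 1,120 = 2,811.6 × g
N² = 2,811.6 / (12.1862 × 10⁻⁵) = 23,071,999
N ≈ √23,071,999 ≈ 4,803.3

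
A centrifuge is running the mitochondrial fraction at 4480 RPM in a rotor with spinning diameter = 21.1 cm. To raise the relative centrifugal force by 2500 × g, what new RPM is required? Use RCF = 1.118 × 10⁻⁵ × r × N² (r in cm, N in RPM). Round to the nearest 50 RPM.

≈ 6400 RPM

r = 21.1 / 2 = 10.55 cm
Current RCF = 1.118 × 10⁻⁵ × 10.55 × (4480)² = 1.118 × 10⁻⁵ × 10.55 × 20,070,400 ≈ 2,367.3 × g
Target RCF = 2,367.3 + 2,500 = 4,867.3 × g
N² = 4,867.3 / (11.7949 × 10⁻⁵) = 41,266,140
N ≈ √41,266,140 ≈ 6,423.9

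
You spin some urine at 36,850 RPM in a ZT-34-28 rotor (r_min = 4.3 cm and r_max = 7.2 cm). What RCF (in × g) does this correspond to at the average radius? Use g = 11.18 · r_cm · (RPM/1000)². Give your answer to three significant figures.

r_avg = (4.3 + 7.2) / 2 = 5.75 cm
RCF = 11.18 × r × (N/1000)²
RCF = 11.18 × 5.75 × (36.85)² = 11.18 × 5.75 × 1,357.9225 ≈ 87,294 × g

≈ 87300 × g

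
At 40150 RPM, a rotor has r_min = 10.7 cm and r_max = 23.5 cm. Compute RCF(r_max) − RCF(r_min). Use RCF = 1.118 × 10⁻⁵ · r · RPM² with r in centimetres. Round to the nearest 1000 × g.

RCF_max = 1.118 × 10⁻⁵ × 23.5 × (40150)² = 1.118 × 10⁻⁵ × 23.5 × 1,612,022,500 ≈ 423,526.7 × g
RCF_min = 1.118 × 10⁻⁵ × 10.7 × (40150)² = 1.118 × 10⁻⁵ × 10.7 × 1,612,022,500 ≈ 192,839.8 × g
ΔRCF = 423,526.7 − 192,839.8 = 230,686.9

ΔRCF ≈ 231000 ×g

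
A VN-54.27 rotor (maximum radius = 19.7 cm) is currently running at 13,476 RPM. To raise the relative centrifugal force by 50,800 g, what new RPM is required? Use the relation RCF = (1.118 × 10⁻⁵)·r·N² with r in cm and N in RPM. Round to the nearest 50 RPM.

Current RCF = 1.118 × 10⁻⁵ × 19.7 × (13476)² = 1.118 × 10⁻⁵ × 19.7 × 181,602,576 ≈ 39,997.2 × g
Target RCF = 39,997.2 + 50,800 = 90,797.2 × g
N² = 90,797.2 / (22.0246 × 10⁻⁵) = 412,253,571
N ≈ √412,253,571 ≈ 20,304.0

20300 RPM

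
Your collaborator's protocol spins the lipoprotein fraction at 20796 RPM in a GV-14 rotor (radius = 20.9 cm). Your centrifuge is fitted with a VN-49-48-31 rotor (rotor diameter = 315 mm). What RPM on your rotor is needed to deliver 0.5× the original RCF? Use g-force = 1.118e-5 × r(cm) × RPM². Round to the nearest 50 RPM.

RCF_original = 1.118 × 10⁻⁵ × 20.9 × (20796)² = 1.118 × 10⁻⁵ × 20.9 × 432,473,616 ≈ 101,052.7 × g
Target RCF = 0.5 × 101,052.7 ≈ 50,526.3 × g
Your rotor: r = 315 mm / 2 = 157.5 mm = 15.75 cm
50,526.3 = 1.118 × 10⁻⁵ × 15.75 × N²
N² = 50,526.3 / (17.6085 × 10⁻⁵) = 286,942,670
N ≈ √286,942,670 ≈ 16,939.4

≈ 16950 RPM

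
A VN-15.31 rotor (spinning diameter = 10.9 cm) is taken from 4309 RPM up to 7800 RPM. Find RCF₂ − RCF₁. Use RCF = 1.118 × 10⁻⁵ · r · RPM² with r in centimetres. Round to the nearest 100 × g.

≈ 2600 x g

r = 10.9 / 2 = 5.45 cm
RCF₁ = 1.118 × 10⁻⁵ × 5.45 × (4309)² = 1.118 × 10⁻⁵ × 5.45 × 18,567,481 ≈ 1,131.3 × g
RCF₂ = 1.118 × 10⁻⁵ × 5.45 × (7800)² = 1.118 × 10⁻⁵ × 5.45 × 60,840,000 ≈ 3,707 × g
Increase = 3,707 − 1,131.3 = 2,575.7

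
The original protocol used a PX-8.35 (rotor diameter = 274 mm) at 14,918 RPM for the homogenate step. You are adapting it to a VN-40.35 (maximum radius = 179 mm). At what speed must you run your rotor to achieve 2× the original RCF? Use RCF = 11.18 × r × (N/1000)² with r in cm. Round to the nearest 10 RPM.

Original rotor: r = 274 mm / 2 = 137 mm = 13.7 cm
RCF_original = 11.18 × 13.7 × (14.918)² = 11.18 × 13.7 × 222.546724 ≈ 34,086.6 × g
Target RCF = 2 × 34,086.6 ≈ 68,173.2 × g
Your rotor: r = 179 mm = 17.9 cm
68,173.2 = 11.18 × 17.9 × (N/1000)²
(N/1000)² = 68,173.2 / 200.122 = 340.6582
N = 1000 × √340.6582 ≈ 18,456.9

≈ 18460 RPM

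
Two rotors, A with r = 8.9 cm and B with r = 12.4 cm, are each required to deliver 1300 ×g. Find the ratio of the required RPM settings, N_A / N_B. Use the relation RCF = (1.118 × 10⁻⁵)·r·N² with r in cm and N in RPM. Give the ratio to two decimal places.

At fixed RCF, N ∝ 1/√r, so N_A/N_B = √(r_B/r_A) = √(12.4/8.9) = √1.393258 = 1.1804.

1.18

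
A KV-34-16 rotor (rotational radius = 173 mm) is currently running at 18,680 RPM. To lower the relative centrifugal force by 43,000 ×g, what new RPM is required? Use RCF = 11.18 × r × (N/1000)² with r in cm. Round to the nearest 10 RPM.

≈ 11250 RPM

r = 173 mm = 17.3 cm
Current RCF = 11.18 × 17.3 × (18.68)² = 11.18 × 17.3 × 348.9424 ≈ 67,490.3 × g
Target RCF = 67,490.3 − 43,000 = 24,490.3 × g
(N/1000)² = 24,490.3 / 193.414 = 126.6211
N = 1000 × √126.6211 ≈ 11,252.6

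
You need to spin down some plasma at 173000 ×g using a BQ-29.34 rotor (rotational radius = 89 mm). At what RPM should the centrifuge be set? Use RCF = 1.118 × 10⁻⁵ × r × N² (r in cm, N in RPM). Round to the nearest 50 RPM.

N ≈ 41700 RPM

r = 89 mm = 8.9 cm
RCF = 1.118 × 10⁻⁵ × r × N²
173,000 = 1.118 × 10⁻⁵ × 8.9 × N²
N² = 173,000 / (9.9502 × 10⁻⁵) = 1,738,658,519
N ≈ √1,738,658,519 ≈ 41,697.2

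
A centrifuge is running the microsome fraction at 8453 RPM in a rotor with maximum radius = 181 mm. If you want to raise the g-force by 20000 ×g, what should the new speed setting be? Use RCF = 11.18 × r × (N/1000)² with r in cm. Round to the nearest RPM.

N₂ ≈ 13049 RPM

r = 181 mm = 18.1 cm
Current RCF = 11.18 × 18.1 × (8.453)² = 11.18 × 18.1 × 71.453209 ≈ 14,459.1 × g
Target RCF = 14,459.1 + 20,000 = 34,459.1 × g
(N/1000)² = 34,459.1 / 202.358 = 170.2878
N = 1000 × √170.2878 ≈ 13,049.4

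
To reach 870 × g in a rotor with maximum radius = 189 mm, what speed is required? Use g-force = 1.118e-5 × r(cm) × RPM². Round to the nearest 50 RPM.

r = 189 mm = 18.9 cm
870 = 1.118 × 10⁻⁵ × 18.9 × N²
N² = 870 / (21.1302 × 10⁻⁵) = 4,117,330
N ≈ √4,117,330 ≈ 2,029.1

N ≈ 2050 RPM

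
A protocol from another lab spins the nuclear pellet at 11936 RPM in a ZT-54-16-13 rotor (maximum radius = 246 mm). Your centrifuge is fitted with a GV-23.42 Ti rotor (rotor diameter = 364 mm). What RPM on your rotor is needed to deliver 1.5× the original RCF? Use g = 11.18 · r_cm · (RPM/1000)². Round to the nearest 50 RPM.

≈ 17000 RPM

Original rotor: r = 246 mm = 24.6 cm
RCF_original = 11.18 × 24.6 × (11.936)² = 11.18 × 24.6 × 142.468096 ≈ 39,182.7 × g
Target RCF = 1.5 × 39,182.7 ≈ 58,774 × g
Your rotor: r = 364 mm / 2 = 182 mm = 18.2 cm
58,774 = 11.18 × 18.2 × (N/1000)²
(N/1000)² = 58,774 / 203.476 = 288.8498
N = 1000 × √288.8498 ≈ 16,995.6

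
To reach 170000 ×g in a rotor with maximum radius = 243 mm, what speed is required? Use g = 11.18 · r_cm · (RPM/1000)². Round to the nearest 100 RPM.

r = 243 mm = 24.3 cm
170,000 = 11.18 × 24.3 × (N/1000)²
(N/1000)² = 170,000 / 271.674 = 625.75
N = 1000 × √625.75 ≈ 25,015.0

N ≈ 25000 RPM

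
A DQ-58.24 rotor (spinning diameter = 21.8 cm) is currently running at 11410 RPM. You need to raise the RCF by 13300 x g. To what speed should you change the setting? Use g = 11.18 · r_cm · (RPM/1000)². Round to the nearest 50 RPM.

≈ 15450 RPM

r = 21.8 / 2 = 10.9 cm
Current RCF = 11.18 × 10.9 × (11.41)² = 11.18 × 10.9 × 130.1881 ≈ 15,865 × g
Target RCF = 15,865 + 13,300 = 29,165 × g
(N/1000)² = 29,165 / 121.862 = 239.3281
N = 1000 × √239.3281 ≈ 15,470.2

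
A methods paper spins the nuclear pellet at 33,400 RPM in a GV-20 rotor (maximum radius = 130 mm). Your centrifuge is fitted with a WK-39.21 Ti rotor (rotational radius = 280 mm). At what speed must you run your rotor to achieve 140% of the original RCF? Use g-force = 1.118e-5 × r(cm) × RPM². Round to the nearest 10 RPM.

≈ 26930 RPM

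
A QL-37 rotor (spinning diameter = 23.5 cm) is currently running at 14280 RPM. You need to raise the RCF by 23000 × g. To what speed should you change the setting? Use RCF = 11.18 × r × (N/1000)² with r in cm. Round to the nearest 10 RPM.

r = 23.5 / 2 = 11.75 cm
Current RCF = 11.18 × 11.75 × (14.28)² = 11.18 × 11.75 × 203.9184 ≈ 26,787.7 × g
Target RCF = 26,787.7 + 23,000 = 49,787.7 × g
(N/1000)² = 49,787.7 / 131.365 = 379.0028
N = 1000 × √379.0028 ≈ 19,468.0

N₂ ≈ 19470 RPM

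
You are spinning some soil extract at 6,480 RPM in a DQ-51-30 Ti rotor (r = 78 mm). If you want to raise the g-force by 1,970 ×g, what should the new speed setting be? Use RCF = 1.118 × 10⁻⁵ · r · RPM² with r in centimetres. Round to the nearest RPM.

r = 78 mm = 7.8 cm
Current RCF = 1.118 × 10⁻⁵ × 7.8 × (6480)² = 1.118 × 10⁻⁵ × 7.8 × 41,990,400 ≈ 3,661.7 × g
Target RCF = 3,661.7 + 1,970 = 5,631.7 × g
N² = 5,631.7 / (8.7204 × 10⁻⁵) = 64,580,753
N ≈ √64,580,753 ≈ 8,036.2

8036 RPM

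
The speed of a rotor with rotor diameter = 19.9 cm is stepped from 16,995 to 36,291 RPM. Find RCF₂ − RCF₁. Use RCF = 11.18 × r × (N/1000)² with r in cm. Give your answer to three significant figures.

114000 g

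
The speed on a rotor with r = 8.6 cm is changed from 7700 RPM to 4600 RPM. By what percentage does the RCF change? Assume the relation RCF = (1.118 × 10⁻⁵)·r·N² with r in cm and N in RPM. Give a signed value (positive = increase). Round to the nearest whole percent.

RCF ∝ N², so the ratio is (4600/7700)² = (0.597403)² = 0.3569.
Change = 0.3569 − 1 = -0.6431 → -64.3%.

-64%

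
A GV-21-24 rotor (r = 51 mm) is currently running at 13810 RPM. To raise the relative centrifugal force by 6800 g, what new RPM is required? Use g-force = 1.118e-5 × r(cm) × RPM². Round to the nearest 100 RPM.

≈ 17600 RPM

r = 51 mm = 5.1 cm
Current RCF = 1.118 × 10⁻⁵ × 5.1 × (13810)² = 1.118 × 10⁻⁵ × 5.1 × 190,716,100 ≈ 10,874.3 × g
Target RCF = 10,874.3 + 6,800 = 17,674.3 × g
N² = 17,674.3 / (5.7018 × 10⁻⁵) = 309,977,551
N ≈ √309,977,551 ≈ 17,606.2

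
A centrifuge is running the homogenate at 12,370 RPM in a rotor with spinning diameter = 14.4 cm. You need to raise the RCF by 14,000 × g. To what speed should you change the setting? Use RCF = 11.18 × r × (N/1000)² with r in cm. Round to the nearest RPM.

N₂ ≈ 18081 RPM

r = 14.4 / 2 = 7.2 cm
Current RCF = 11.18 × 7.2 × (12.37)² = 11.18 × 7.2 × 153.0169 ≈ 12,317.2 × g
Target RCF = 12,317.2 + 14,000 = 26,317.2 × g
(N/1000)² = 26,317.2 / 80.496 = 326.938
N = 1000 × √326.938 ≈ 18,081.4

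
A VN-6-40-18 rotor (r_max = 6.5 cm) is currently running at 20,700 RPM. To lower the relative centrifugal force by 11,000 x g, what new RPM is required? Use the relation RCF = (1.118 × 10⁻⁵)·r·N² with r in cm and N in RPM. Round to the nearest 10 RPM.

Current RCF = 1.118 × 10⁻⁵ × 6.5 × (20700)² = 1.118 × 10⁻⁵ × 6.5 × 428,490,000 ≈ 31,138.4 × g
Target RCF = 31,138.4 − 11,000 = 20,138.4 × g
N² = 20,138.4 / (7.267 × 10⁻⁵) = 277,121,233
N ≈ √277,121,233 ≈ 16,647.0

≈ 16650 RPM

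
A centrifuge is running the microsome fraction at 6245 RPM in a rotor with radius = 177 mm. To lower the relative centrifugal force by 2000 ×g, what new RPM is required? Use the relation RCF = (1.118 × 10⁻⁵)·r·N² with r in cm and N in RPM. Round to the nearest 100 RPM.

5400 RPM

r = 177 mm = 17.7 cm
Current RCF = 1.118 × 10⁻⁵ × 17.7 × (6245)² = 1.118 × 10⁻⁵ × 17.7 × 39,000,025 ≈ 7,717.6 × g
Target RCF = 7,717.6 − 2,000 = 5,717.6 × g
N² = 5,717.6 / (19.7886 × 10⁻⁵) = 28,893,403
N ≈ √28,893,403 ≈ 5,375.3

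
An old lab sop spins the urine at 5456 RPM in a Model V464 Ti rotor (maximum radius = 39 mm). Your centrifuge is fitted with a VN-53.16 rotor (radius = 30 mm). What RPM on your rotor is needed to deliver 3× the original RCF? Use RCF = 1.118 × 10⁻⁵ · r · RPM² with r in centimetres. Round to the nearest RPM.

≈ 10775 RPM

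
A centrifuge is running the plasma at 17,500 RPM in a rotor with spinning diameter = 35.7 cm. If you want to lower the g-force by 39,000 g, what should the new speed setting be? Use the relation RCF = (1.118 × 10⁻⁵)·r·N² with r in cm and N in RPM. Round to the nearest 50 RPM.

10550 RPM

r = 35.7 / 2 = 17.85 cm
Current RCF = 1.118 × 10⁻⁵ × 17.85 × (17500)² = 1.118 × 10⁻⁵ × 17.85 × 306,250,000 ≈ 61,116.2 × g
Target RCF = 61,116.2 − 39,000 = 22,116.2 × g
N² = 22,116.2 / (19.9563 × 10⁻⁵) = 110,823,149
N ≈ √110,823,149 ≈ 10,527.3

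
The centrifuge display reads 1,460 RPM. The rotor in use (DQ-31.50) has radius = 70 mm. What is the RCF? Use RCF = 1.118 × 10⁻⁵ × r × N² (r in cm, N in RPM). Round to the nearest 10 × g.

r = 70 mm = 7.0 cm
RCF = 1.118 × 10⁻⁵ × 7 × (1460)² = 1.118 × 10⁻⁵ × 7 × 2,131,600 ≈ 166.8 × g

170 x g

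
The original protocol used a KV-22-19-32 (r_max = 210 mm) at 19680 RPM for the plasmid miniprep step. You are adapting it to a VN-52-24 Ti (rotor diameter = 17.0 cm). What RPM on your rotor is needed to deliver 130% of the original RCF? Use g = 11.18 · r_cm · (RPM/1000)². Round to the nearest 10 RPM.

Original rotor: r = 210 mm = 21.0 cm
RCF = 11.18 × r × (N/1000)²
RCF_original = 11.18 × 21 × (19.68)² = 11.18 × 21 × 387.3024 ≈ 90,930.9 × g
Target RCF = 1.3 × 90,930.9 ≈ 118,210.2 × g
Your rotor: r = 17.0 / 2 = 8.5 cm
118,210.2 = 11.18 × 8.5 × (N/1000)²
(N/1000)² = 118,210.2 / 95.03 = 1243.925
N = 1000 × √1243.925 ≈ 35,269.3

≈ 35270 RPM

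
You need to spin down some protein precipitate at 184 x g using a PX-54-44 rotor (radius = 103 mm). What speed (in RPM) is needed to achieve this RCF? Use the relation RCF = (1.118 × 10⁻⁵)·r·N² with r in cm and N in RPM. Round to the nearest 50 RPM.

1250 RPM

r = 103 mm = 10.3 cm
RCF = 1.118 × 10⁻⁵ × r × N²
184 = 1.118 × 10⁻⁵ × 10.3 × N²
N² = 184 / (11.5154 × 10⁻⁵) = 1,597,860
N ≈ √1,597,860 ≈ 1,264.1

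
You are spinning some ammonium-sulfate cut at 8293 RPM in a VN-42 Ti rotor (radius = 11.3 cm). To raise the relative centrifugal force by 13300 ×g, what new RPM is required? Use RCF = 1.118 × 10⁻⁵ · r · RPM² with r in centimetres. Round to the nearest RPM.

Current RCF = 1.118 × 10⁻⁵ × 11.3 × (8293)² = 1.118 × 10⁻⁵ × 11.3 × 68,773,849 ≈ 8,688.5 × g
Target RCF = 8,688.5 + 13,300 = 21,988.5 × g
N² = 21,988.5 / (12.6334 × 10⁻⁵) = 174,050,533
N ≈ √174,050,533 ≈ 13,192.8

≈ 13193 RPM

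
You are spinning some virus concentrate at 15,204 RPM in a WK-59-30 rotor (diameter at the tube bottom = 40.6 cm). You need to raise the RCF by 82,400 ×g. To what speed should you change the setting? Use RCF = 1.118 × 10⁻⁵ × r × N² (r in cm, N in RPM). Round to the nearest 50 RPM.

≈ 24400 RPM

r = 40.6 / 2 = 20.3 cm
Current RCF = 1.118 × 10⁻⁵ × 20.3 × (15204)² = 1.118 × 10⁻⁵ × 20.3 × 231,161,616 ≈ 52,463.1 × g
Target RCF = 52,463.1 + 82,400 = 134,863.1 × g
N² = 134,863.1 / (22.6954 × 10⁻⁵) = 594,230,990
N ≈ √594,230,990 ≈ 24,376.9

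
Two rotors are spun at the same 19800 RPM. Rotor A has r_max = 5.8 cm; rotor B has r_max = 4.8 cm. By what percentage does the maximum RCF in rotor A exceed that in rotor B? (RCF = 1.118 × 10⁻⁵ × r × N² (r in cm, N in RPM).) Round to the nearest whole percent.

21%

At equal RPM, RCF scales linearly with r: ratio = 5.8 / 4.8 = 1.2083.
So rotor A delivers 20.8% more g-force.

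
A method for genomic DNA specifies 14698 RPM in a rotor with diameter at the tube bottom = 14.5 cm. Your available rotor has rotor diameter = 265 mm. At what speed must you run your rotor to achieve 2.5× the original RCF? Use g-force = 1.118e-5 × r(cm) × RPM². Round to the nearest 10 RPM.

17190 RPM

Original rotor: r = 14.5 / 2 = 7.25 cm
RCF_original = 1.118 × 10⁻⁵ × 7.25 × (14698)² = 1.118 × 10⁻⁵ × 7.25 × 216,031,204 ≈ 17,510.4 × g
Target RCF = 2.5 × 17,510.4 ≈ 43,776 × g
Your rotor: r = 265 mm / 2 = 132.5 mm = 13.25 cm
43,776 = 1.118 × 10⁻⁵ × 13.25 × N²
N² = 43,776 / (14.8135 × 10⁻⁵) = 295,514,227
N ≈ √295,514,227 ≈ 17,190.5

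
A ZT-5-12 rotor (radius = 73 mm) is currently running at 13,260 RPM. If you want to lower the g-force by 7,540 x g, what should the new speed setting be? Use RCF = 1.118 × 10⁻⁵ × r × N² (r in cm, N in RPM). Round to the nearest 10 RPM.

9130 RPM

r = 73 mm = 7.3 cm
Current RCF = 1.118 × 10⁻⁵ × 7.3 × (13260)² = 1.118 × 10⁻⁵ × 7.3 × 175,827,600 ≈ 14,350 × g
Target RCF = 14,350 − 7,540 = 6,810 × g
N² = 6,810 / (8.1614 × 10⁻⁵) = 83,441,566
N ≈ √83,441,566 ≈ 9,134.6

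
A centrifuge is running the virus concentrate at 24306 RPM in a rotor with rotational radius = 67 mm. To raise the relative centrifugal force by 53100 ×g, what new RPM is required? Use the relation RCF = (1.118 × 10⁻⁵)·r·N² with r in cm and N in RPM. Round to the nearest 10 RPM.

r = 67 mm = 6.7 cm
Current RCF = 1.118 × 10⁻⁵ × 6.7 × (24306)² = 1.118 × 10⁻⁵ × 6.7 × 590,781,636 ≈ 44,253.1 × g
Target RCF = 44,253.1 + 53,100 = 97,353.1 × g
N² = 97,353.1 / (7.4906 × 10⁻⁵) = 1,299,670,253
N ≈ √1,299,670,253 ≈ 36,050.9

≈ 36050 RPM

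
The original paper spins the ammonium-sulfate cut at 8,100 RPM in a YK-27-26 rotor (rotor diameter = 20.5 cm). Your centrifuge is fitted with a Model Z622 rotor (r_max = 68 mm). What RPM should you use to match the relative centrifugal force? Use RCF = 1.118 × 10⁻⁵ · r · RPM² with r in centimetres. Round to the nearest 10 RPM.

9940 RPM

Original rotor: r = 20.5 / 2 = 10.25 cm
RCF_original = 1.118 × 10⁻⁵ × 10.25 × (8100)² = 1.118 × 10⁻⁵ × 10.25 × 65,610,000 ≈ 7,518.6 × g
Your rotor: r = 68 mm = 6.8 cm
7,518.6 = 1.118 × 10⁻⁵ × 6.8 × N²
N² = 7,518.6 / (7.6024 × 10⁻⁵) = 98,897,717
N ≈ √98,897,717 ≈ 9,944.7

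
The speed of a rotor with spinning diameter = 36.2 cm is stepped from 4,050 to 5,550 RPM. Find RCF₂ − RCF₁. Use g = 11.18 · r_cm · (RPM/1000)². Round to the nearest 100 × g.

2900 ×g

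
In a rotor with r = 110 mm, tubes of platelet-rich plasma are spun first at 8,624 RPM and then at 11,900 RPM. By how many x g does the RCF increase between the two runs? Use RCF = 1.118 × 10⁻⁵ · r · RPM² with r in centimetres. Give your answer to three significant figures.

r = 110 mm = 11.0 cm
RCF₁ = 1.118 × 10⁻⁵ × 11 × (8624)² = 1.118 × 10⁻⁵ × 11 × 74,373,376 ≈ 9,146.4 × g
RCF₂ = 1.118 × 10⁻⁵ × 11 × (11900)² = 1.118 × 10⁻⁵ × 11 × 141,610,000 ≈ 17,415.2 × g
Increase = 17,415.2 − 9,146.4 = 8,268.8

≈ 8270 x g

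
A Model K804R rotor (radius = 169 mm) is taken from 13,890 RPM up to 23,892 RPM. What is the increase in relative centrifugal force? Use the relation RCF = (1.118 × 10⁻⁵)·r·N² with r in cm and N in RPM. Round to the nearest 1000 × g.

r = 169 mm = 16.9 cm
RCF₁ = 1.118 × 10⁻⁵ × 16.9 × (13890)² = 1.118 × 10⁻⁵ × 16.9 × 192,932,100 ≈ 36,453 × g
RCF₂ = 1.118 × 10⁻⁵ × 16.9 × (23892)² = 1.118 × 10⁻⁵ × 16.9 × 570,827,664 ≈ 107,853.3 × g
Increase = 107,853.3 − 36,453 = 71,400.3

≈ 71000 ×g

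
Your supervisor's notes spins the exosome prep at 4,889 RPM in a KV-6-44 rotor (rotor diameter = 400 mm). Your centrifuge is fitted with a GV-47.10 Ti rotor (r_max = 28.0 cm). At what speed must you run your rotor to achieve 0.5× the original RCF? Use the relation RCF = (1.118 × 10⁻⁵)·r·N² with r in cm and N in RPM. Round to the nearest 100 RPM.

2900 RPM

Original rotor: r = 400 mm / 2 = 200 mm = 20 cm
RCF_original = 1.118 × 10⁻⁵ × 20 × (4889)² = 1.118 × 10⁻⁵ × 20 × 23,902,321 ≈ 5,344.6 × g
Target RCF = 0.5 × 5,344.6 ≈ 2,672.3 × g
2,672.3 = 1.118 × 10⁻⁵ × 28 × N²
N² = 2,672.3 / (31.304 × 10⁻⁵) = 8,536,609
N ≈ √8,536,609 ≈ 2,921.7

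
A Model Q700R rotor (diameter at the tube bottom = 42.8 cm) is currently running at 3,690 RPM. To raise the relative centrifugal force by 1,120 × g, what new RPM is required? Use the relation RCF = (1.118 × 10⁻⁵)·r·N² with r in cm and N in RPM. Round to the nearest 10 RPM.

r = 42.8 / 2 = 21.4 cm
Current RCF = 1.118 × 10⁻⁵ × 21.4 × (3690)² = 1.118 × 10⁻⁵ × 21.4 × 13,616,100 ≈ 3,257.7 × g
Target RCF = 3,257.7 + 1,120 = 4,377.7 × g
N² = 4,377.7 / (23.9252 × 10⁻⁵) = 18,297,444
N ≈ √18,297,444 ≈ 4,277.6

≈ 4280 RPM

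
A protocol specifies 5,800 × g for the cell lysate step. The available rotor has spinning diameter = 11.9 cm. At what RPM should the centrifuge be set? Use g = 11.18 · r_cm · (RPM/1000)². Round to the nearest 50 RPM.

r = 11.9 / 2 = 5.95 cm
RCF = 11.18 × r × (N/1000)²
5,800 = 11.18 × 5.95 × (N/1000)²
(N/1000)² = 5,800 / 66.521 = 87.19051
N = 1000 × √87.19051 ≈ 9,337.6

≈ 9350 RPM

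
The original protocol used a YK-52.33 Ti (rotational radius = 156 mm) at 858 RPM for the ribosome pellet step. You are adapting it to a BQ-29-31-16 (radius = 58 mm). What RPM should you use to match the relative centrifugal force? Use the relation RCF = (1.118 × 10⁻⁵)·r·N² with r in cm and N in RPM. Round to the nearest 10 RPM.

1410 RPM

Original rotor: r = 156 mm = 15.6 cm
RCF = 1.118 × 10⁻⁵ × r × N²
RCF_original = 1.118 × 10⁻⁵ × 15.6 × (858)² = 1.118 × 10⁻⁵ × 15.6 × 736,164 ≈ 128.4 × g
Your rotor: r = 58 mm = 5.8 cm
128.4 = 1.118 × 10⁻⁵ × 5.8 × N²
N² = 128.4 / (6.4844 × 10⁻⁵) = 1,980,137
N ≈ √1,980,137 ≈ 1,407.2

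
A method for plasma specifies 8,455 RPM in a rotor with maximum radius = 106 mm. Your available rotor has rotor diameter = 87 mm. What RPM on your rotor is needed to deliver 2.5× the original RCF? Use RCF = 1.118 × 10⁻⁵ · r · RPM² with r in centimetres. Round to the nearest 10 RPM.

Original rotor: r = 106 mm = 10.6 cm
RCF_original = 1.118 × 10⁻⁵ × 10.6 × (8455)² = 1.118 × 10⁻⁵ × 10.6 × 71,487,025 ≈ 8,471.8 × g
Target RCF = 2.5 × 8,471.8 ≈ 21,179.5 × g
Your rotor: r = 87 mm / 2 = 43.5 mm = 4.35 cm
21,179.5 = 1.118 × 10⁻⁵ × 4.35 × N²
N² = 21,179.5 / (4.8633 × 10⁻⁵) = 435,496,474
N ≈ √435,496,474 ≈ 20,868.6

≈ 20870 RPM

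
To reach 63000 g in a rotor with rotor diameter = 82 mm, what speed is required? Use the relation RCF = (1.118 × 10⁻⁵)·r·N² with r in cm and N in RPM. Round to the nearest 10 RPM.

≈ 37070 RPM

r = 82 mm / 2 = 41 mm = 4.1 cm
RCF = 1.118 × 10⁻⁵ × r × N²
63,000 = 1.118 × 10⁻⁵ × 4.1 × N²
N² = 63,000 / (4.5838 × 10⁻⁵) = 1,374,405,515
N ≈ √1,374,405,515 ≈ 37,073.0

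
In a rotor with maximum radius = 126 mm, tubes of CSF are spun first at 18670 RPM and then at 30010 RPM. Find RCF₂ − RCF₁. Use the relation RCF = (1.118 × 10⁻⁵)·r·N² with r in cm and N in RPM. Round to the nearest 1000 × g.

78000 g

r = 126 mm = 12.6 cm
RCF₁ = 1.118 × 10⁻⁵ × 12.6 × (18670)² = 1.118 × 10⁻⁵ × 12.6 × 348,568,900 ≈ 49,102.2 × g
RCF₂ = 1.118 × 10⁻⁵ × 12.6 × (30010)² = 1.118 × 10⁻⁵ × 12.6 × 900,600,100 ≈ 126,865.7 × g
Increase = 126,865.7 − 49,102.2 = 77,763.5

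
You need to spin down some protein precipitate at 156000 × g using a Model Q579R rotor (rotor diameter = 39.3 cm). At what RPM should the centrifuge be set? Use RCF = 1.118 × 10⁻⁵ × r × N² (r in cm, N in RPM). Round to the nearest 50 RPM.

r = 39.3 / 2 = 19.65 cm
RCF = 1.118 × 10⁻⁵ × r × N²
156,000 = 1.118 × 10⁻⁵ × 19.65 × N²
N² = 156,000 / (21.9687 × 10⁻⁵) = 710,101,189
N ≈ √710,101,189 ≈ 26,647.7

N ≈ 26650 RPM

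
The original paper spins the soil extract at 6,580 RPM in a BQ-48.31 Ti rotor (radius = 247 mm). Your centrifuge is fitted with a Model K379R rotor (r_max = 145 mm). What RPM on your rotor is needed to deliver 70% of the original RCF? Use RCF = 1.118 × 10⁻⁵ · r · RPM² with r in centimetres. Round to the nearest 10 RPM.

≈ 7190 RPM

Original rotor: r = 247 mm = 24.7 cm
RCF_original = 1.118 × 10⁻⁵ × 24.7 × (6580)² = 1.118 × 10⁻⁵ × 24.7 × 43,296,400 ≈ 11,956.1 × g
Target RCF = 0.7 × 11,956.1 ≈ 8,369.3 × g
Your rotor: r = 145 mm = 14.5 cm
8,369.3 = 1.118 × 10⁻⁵ × 14.5 × N²
N² = 8,369.3 / (16.211 × 10⁻⁵) = 51,627,290
N ≈ √51,627,290 ≈ 7,185.2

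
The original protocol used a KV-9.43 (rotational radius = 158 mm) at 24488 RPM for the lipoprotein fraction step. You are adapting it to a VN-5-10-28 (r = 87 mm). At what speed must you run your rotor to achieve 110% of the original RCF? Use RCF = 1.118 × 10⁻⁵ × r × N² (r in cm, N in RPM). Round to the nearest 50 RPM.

Original rotor: r = 158 mm = 15.8 cm
RCF_original = 1.118 × 10⁻⁵ × 15.8 × (24488)² = 1.118 × 10⁻⁵ × 15.8 × 599,662,144 ≈ 105,926.7 × g
Target RCF = 1.1 × 105,926.7 ≈ 116,519.4 × g
Your rotor: r = 87 mm = 8.7 cm
116,519.4 = 1.118 × 10⁻⁵ × 8.7 × N²
N² = 116,519.4 / (9.7266 × 10⁻⁵) = 1,197,945,839
N ≈ √1,197,945,839 ≈ 34,611.4

34600 RPM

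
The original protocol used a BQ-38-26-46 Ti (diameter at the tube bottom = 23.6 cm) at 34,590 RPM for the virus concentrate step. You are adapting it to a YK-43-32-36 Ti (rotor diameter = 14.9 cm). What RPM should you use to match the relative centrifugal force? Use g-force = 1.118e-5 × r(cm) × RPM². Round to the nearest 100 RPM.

≈ 43500 RPM

Original rotor: r = 23.6 / 2 = 11.8 cm
RCF_original = 1.118 × 10⁻⁵ × 11.8 × (34590)² = 1.118 × 10⁻⁵ × 11.8 × 1,196,468,100 ≈ 157,842.9 × g
Your rotor: r = 14.9 / 2 = 7.45 cm
157,842.9 = 1.118 × 10⁻⁵ × 7.45 × N²
N² = 157,842.9 / (8.3291 × 10⁻⁵) = 1,895,077,499
N ≈ √1,895,077,499 ≈ 43,532.5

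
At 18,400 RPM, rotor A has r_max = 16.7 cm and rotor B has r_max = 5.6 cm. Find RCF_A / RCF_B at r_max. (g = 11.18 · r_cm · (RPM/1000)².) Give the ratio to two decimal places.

2.98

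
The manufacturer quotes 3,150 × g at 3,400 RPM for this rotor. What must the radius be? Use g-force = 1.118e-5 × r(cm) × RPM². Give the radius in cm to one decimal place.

3150 = 1.118 × 10⁻⁵ × r × (3400)²
r = 3150 / (1.118 × 10⁻⁵ × 11,560,000) = 3150 / 129.2408 ≈ 24.373 cm

24.4 cm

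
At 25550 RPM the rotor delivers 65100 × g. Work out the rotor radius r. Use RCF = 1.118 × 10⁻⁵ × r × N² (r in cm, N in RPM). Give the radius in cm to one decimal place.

8.9 cm

65100 = 1.118 × 10⁻⁵ × r × (25550)²
r = 65100 / (1.118 × 10⁻⁵ × 652,802,500) = 65100 / 7298.332 ≈ 8.920 cm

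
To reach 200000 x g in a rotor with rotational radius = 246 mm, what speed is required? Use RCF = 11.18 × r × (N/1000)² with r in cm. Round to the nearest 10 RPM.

≈ 26970 RPM

r = 246 mm = 24.6 cm
RCF = 11.18 × r × (N/1000)²
200,000 = 11.18 × 24.6 × (N/1000)²
(N/1000)² = 200,000 / 275.028 = 727.1987
N = 1000 × √727.1987 ≈ 26,966.6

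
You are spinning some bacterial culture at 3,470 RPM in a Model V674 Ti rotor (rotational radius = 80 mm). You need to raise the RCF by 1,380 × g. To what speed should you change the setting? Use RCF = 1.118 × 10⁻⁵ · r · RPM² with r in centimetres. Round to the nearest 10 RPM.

≈ 5240 RPM

r = 80 mm = 8.0 cm
Current RCF = 1.118 × 10⁻⁵ × 8 × (3470)² = 1.118 × 10⁻⁵ × 8 × 12,040,900 ≈ 1,076.9 × g
Target RCF = 1,076.9 + 1,380 = 2,456.9 × g
N² = 2,456.9 / (8.944 × 10⁻⁵) = 27,469,812
N ≈ √27,469,812 ≈ 5,241.2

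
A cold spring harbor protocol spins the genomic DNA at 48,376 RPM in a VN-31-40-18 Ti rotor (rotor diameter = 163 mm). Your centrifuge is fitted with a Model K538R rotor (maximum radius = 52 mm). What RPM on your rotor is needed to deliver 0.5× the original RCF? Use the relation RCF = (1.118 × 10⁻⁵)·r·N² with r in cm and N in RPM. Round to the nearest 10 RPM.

Original rotor: r = 163 mm / 2 = 81.5 mm = 8.15 cm
RCF_original = 1.118 × 10⁻⁵ × 8.15 × (48376)² = 1.118 × 10⁻⁵ × 8.15 × 2,340,237,376 ≈ 213,235.4 × g
Target RCF = 0.5 × 213,235.4 ≈ 106,617.7 × g
Your rotor: r = 52 mm = 5.2 cm
106,617.7 = 1.118 × 10⁻⁵ × 5.2 × N²
N² = 106,617.7 / (5.8136 × 10⁻⁵) = 1,833,935,943
N ≈ √1,833,935,943 ≈ 42,824.5

≈ 42820 RPM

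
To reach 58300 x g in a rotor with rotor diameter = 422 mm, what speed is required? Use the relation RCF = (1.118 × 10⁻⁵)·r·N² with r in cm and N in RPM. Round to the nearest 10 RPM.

15720 RPM

r = 422 mm / 2 = 211 mm = 21.1 cm
RCF = 1.118 × 10⁻⁵ × r × N²
58,300 = 1.118 × 10⁻⁵ × 21.1 × N²
N² = 58,300 / (23.5898 × 10⁻⁵) = 247,140,713
N ≈ √247,140,713 ≈ 15,720.7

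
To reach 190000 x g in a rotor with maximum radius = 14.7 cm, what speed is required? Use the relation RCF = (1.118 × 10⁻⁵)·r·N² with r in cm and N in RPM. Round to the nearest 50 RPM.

≈ 34000 RPM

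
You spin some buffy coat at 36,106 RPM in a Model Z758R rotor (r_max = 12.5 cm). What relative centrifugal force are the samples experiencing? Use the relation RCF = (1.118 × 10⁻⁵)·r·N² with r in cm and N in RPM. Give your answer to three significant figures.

RCF = 1.118 × 10⁻⁵ × 12.5 × (36106)² = 1.118 × 10⁻⁵ × 12.5 × 1,303,643,236 ≈ 182,184.1 × g

RCF ≈ 182000 ×g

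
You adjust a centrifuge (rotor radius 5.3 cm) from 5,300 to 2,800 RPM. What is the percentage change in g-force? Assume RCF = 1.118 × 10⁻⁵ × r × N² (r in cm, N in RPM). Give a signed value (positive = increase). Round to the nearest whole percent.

-72%

RCF ∝ N², so the ratio is (2800/5300)² = (0.528302)² = 0.2791.
Change = 0.2791 − 1 = -0.7209 → -72.1%.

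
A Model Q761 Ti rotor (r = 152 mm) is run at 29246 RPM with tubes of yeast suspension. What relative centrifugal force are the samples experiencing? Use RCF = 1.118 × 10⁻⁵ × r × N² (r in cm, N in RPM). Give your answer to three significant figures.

≈ 145000 ×g

r = 152 mm = 15.2 cm
RCF = 1.118 × 10⁻⁵ × r × N²
RCF = 1.118 × 10⁻⁵ × 15.2 × (29246)² = 1.118 × 10⁻⁵ × 15.2 × 855,328,516 ≈ 145,351.1 × g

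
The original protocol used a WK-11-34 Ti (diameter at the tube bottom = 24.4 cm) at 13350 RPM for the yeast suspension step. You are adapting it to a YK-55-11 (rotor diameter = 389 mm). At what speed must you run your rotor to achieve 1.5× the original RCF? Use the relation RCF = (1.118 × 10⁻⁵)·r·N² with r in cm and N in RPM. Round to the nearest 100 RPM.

Original rotor: r = 24.4 / 2 = 12.2 cm
RCF = 1.118 × 10⁻⁵ × r × N²
RCF_original = 1.118 × 10⁻⁵ × 12.2 × (13350)² = 1.118 × 10⁻⁵ × 12.2 × 178,222,500 ≈ 24,308.8 × g
Target RCF = 1.5 × 24,308.8 ≈ 36,463.2 × g
Your rotor: r = 389 mm / 2 = 194.5 mm = 19.45 cm
36,463.2 = 1.118 × 10⁻⁵ × 19.45 × N²
N² = 36,463.2 / (21.7451 × 10⁻⁵) = 167,684,674
N ≈ √167,684,674 ≈ 12,949.3

≈ 12900 RPM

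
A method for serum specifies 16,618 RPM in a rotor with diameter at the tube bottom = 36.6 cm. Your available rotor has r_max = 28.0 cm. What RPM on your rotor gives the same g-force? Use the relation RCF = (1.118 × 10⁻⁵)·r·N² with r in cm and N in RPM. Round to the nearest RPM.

≈ 13435 RPM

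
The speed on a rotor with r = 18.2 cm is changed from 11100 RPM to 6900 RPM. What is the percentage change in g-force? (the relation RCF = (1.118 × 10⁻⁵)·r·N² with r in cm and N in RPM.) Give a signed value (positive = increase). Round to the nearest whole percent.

RCF ∝ N², so the ratio is (6900/11100)² = (0.621622)² = 0.3864.
Change = 0.3864 − 1 = -0.6136 → -61.4%.

-61%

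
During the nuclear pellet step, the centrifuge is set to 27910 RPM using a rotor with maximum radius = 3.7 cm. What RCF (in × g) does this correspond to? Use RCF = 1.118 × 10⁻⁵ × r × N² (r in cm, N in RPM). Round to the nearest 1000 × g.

RCF = 1.118 × 10⁻⁵ × 3.7 × (27910)² = 1.118 × 10⁻⁵ × 3.7 × 778,968,100 ≈ 32,222.8 × g

32000 × g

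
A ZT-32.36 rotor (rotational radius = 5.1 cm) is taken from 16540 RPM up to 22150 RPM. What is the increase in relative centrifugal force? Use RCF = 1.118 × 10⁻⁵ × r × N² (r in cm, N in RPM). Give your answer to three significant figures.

≈ 12400 ×g

RCF₁ = 1.118 × 10⁻⁵ × 5.1 × (16540)² = 1.118 × 10⁻⁵ × 5.1 × 273,571,600 ≈ 15,598.5 × g
RCF₂ = 1.118 × 10⁻⁵ × 5.1 × (22150)² = 1.118 × 10⁻⁵ × 5.1 × 490,622,500 ≈ 27,974.3 × g
Increase = 27,974.3 − 15,598.5 = 12,375.8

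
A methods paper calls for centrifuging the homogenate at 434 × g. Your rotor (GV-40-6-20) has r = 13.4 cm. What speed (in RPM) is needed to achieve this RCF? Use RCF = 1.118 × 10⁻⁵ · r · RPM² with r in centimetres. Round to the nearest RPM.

1702 RPM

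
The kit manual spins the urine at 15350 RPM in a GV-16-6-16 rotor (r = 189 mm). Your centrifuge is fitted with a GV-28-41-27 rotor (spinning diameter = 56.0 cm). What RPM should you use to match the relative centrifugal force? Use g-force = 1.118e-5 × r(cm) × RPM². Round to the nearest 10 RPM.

Original rotor: r = 189 mm = 18.9 cm
RCF = 1.118 × 10⁻⁵ × r × N²
RCF_original = 1.118 × 10⁻⁵ × 18.9 × (15350)² = 1.118 × 10⁻⁵ × 18.9 × 235,622,500 ≈ 49,787.5 × g
Your rotor: r = 56.0 / 2 = 28 cm
49,787.5 = 1.118 × 10⁻⁵ × 28 × N²
N² = 49,787.5 / (31.304 × 10⁻⁵) = 159,045,170
N ≈ √159,045,170 ≈ 12,611.3

12610 RPM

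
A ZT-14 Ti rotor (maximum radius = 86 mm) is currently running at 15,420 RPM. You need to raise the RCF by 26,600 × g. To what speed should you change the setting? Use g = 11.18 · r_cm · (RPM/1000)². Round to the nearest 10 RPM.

r = 86 mm = 8.6 cm
Current RCF = 11.18 × 8.6 × (15.42)² = 11.18 × 8.6 × 237.7764 ≈ 22,861.7 × g
Target RCF = 22,861.7 + 26,600 = 49,461.7 × g
(N/1000)² = 49,461.7 / 96.148 = 514.433
N = 1000 × √514.433 ≈ 22,681.1

22680 RPM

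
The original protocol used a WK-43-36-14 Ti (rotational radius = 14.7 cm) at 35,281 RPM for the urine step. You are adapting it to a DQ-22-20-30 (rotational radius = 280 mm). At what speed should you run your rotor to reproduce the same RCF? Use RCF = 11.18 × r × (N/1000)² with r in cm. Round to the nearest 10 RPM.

RCF = 11.18 × r × (N/1000)²
RCF_original = 11.18 × 14.7 × (35.281)² = 11.18 × 14.7 × 1,244.748961 ≈ 204,569.5 × g
Your rotor: r = 280 mm = 28.0 cm
204,569.5 = 11.18 × 28 × (N/1000)²
(N/1000)² = 204,569.5 / 313.04 = 653.4932
N = 1000 × √653.4932 ≈ 25,563.5

25560 RPM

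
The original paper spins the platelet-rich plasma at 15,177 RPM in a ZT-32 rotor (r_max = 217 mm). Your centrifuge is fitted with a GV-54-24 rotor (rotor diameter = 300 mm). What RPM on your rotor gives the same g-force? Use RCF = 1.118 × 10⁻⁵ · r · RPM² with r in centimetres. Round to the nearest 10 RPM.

18250 RPM

Original rotor: r = 217 mm = 21.7 cm
RCF_original = 1.118 × 10⁻⁵ × 21.7 × (15177)² = 1.118 × 10⁻⁵ × 21.7 × 230,341,329 ≈ 55,882.2 × g
Your rotor: r = 300 mm / 2 = 150 mm = 15 cm
55,882.2 = 1.118 × 10⁻⁵ × 15 × N²
N² = 55,882.2 / (16.77 × 10⁻⁵) = 333,227,191
N ≈ √333,227,191 ≈ 18,254.5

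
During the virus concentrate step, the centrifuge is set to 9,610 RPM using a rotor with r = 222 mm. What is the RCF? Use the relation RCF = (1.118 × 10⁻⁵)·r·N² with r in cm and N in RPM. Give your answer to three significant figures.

r = 222 mm = 22.2 cm
RCF = 1.118 × 10⁻⁵ × 22.2 × (9610)² = 1.118 × 10⁻⁵ × 22.2 × 92,352,100 ≈ 22,921.4 × g

≈ 22900 x g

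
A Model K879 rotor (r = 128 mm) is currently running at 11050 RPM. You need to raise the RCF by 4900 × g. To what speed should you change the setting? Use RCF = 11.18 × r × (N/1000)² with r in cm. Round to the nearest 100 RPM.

12500 RPM

r = 128 mm = 12.8 cm
Current RCF = 11.18 × 12.8 × (11.05)² = 11.18 × 12.8 × 122.1025 ≈ 17,473.4 × g
Target RCF = 17,473.4 + 4,900 = 22,373.4 × g
(N/1000)² = 22,373.4 / 143.104 = 156.3436
N = 1000 × √156.3436 ≈ 12,503.7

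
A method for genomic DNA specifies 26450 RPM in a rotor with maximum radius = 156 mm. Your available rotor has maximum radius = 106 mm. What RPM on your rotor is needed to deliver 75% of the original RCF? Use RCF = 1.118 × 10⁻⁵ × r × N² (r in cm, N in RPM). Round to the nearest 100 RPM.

Original rotor: r = 156 mm = 15.6 cm
RCF_original = 1.118 × 10⁻⁵ × 15.6 × (26450)² = 1.118 × 10⁻⁵ × 15.6 × 699,602,500 ≈ 122,016.3 × g
Target RCF = 0.75 × 122,016.3 ≈ 91,512.2 × g
Your rotor: r = 106 mm = 10.6 cm
91,512.2 = 1.118 × 10⁻⁵ × 10.6 × N²
N² = 91,512.2 / (11.8508 × 10⁻⁵) = 772,202,720
N ≈ √772,202,720 ≈ 27,788.5

≈ 27800 RPM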